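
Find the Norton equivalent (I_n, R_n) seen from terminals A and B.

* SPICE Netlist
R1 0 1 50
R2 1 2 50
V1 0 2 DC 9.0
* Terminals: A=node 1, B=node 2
Find the Thévenin equivalent first; then I_n = V_th/R_th and R_n = R_th.
Step 1 — V_th is the open-circuit voltage V_A - V_B (nothing connected across the terminals).
Nodal analysis, taking node 2 as the 0 V reference.
Source V1 fixes V_0 = 9 V.
KCL at each unknown node (sum of currents leaving = 0; resistances in Ω):
  Node 1: (V_1 - 9)/50 + (V_1 - 0)/50 = 0
Collecting terms: 0.04 × V_1 = 0.18  =>  V_1 = 4.5 V
V_th = V_1 - V_2 = 4.5 - 0 = 4.5 V
Step 2 — R_th: zero the source — replace V1 by a short circuit (node 2 merges into node 0) — and find the resistance seen between A (node 1) and B (node 0).
Reduce the network between node 1 (A) and node 0 (B) by series/parallel combination:
  Rp1 = R1 ‖ R2 (parallel, both between nodes 0 and 1) = 1/(1/50 + 1/50) = 25 Ω
R_th = 25 Ω
I_n = V_th/R_th = 4.5/25 = 0.18 A, and R_n = R_th = 25 Ω

Final answer: I_n = 0.18 A, R_n = 25 Ω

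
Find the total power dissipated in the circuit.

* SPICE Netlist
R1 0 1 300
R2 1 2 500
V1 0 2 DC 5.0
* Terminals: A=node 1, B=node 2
Nodal analysis, taking node 2 as the 0 V reference.
Source V1 fixes V_0 = 5 V.
KCL at each unknown node (sum of currents leaving = 0; resistances in Ω):
  Node 1: (V_1 - 5)/300 + (V_1 - 0)/500 = 0
Collecting terms: 0.005333 × V_1 = 0.01667  =>  V_1 = 3.125 V
Power in each resistor, P = (ΔV)²/R:
  P_R1 = (5 - 3.125)²/300 = 0.01172 W
  P_R2 = (3.125 - 0)²/500 = 0.01953 W
P_total = P_R1 + P_R2 = 0.03125 W

Final answer: 0.03125 W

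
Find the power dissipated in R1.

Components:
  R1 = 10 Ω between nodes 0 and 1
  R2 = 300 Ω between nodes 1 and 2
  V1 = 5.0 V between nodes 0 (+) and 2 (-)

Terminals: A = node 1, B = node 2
Nodal analysis, taking node 2 as the 0 V reference.
Source V1 fixes V_0 = 5 V.
KCL at each unknown node (sum of currents leaving = 0; resistances in Ω):
  Node 1: (V_1 - 5)/10 + (V_1 - 0)/300 = 0
Collecting terms: 0.1033 × V_1 = 0.5  =>  V_1 = 4.839 V
I_R1 = (V_0 - V_1)/R1 = (5 - 4.839)/10 = 0.01613 A
P_R1 = I_R1² × R1 = (0.01613)² × 10 = 0.002601 W

Final answer: 0.002601 W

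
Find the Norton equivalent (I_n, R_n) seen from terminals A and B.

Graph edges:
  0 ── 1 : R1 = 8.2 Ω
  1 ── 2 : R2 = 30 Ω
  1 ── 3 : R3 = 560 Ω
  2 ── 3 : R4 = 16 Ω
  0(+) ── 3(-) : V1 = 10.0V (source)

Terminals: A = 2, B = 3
Find the Thévenin equivalent first; then I_n = V_th/R_th and R_n = R_th.
Step 1 — V_th is the open-circuit voltage V_A - V_B (nothing connected across the terminals).
Nodal analysis, taking node 3 as the 0 V reference.
Source V1 fixes V_0 = 10 V.
KCL at each unknown node (sum of currents leaving = 0; resistances in Ω):
  Node 1: (V_1 - 10)/8.2 + (V_1 - V_2)/30 + (V_1 - 0)/560 = 0
  Node 2: (V_2 - V_1)/30 + (V_2 - 0)/16 = 0
Collecting terms (coefficients in siemens):
  0.1571·V_1 - 0.03333·V_2 = 1.22
  0.09583·V_2 - 0.03333·V_1 = 0
Determinant D = (0.1571)(0.09583) - (-0.03333)(-0.03333) = 0.01394
V_1 = [(1.22)(0.09583) - (-0.03333)(0)]/D = 8.383 V
V_2 = [(0.1571)(0) - (1.22)(-0.03333)]/D = 2.916 V
V_th = V_2 - V_3 = 2.916 - 0 = 2.916 V
Step 2 — R_th: zero the source — replace V1 by a short circuit (node 3 merges into node 0) — and find the resistance seen between A (node 2) and B (node 0).
Reduce the network between node 2 (A) and node 0 (B) by series/parallel combination:
  Rp1 = R1 ‖ R3 (parallel, both between nodes 0 and 1) = 1/(1/8.2 + 1/560) = 8.082 Ω
  Rs1 = R2 + Rp1 (series, joined only at node 1) = 30 + 8.082 = 38.08 Ω
  Rp2 = R4 ‖ Rs1 (parallel, both between nodes 0 and 2) = 1/(1/16 + 1/38.08) = 11.27 Ω
R_th = 11.27 Ω
I_n = V_th/R_th = 2.916/11.27 = 0.2588 A, and R_n = R_th = 11.27 Ω

Final answer: I_n = 0.2588 A, R_n = 11.27 Ω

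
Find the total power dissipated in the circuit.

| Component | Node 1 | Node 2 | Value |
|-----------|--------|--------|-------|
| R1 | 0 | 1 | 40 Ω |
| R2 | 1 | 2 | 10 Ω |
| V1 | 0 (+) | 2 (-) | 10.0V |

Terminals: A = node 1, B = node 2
Nodal analysis, taking node 2 as the 0 V reference.
Source V1 fixes V_0 = 10 V.
KCL at each unknown node (sum of currents leaving = 0; resistances in Ω):
  Node 1: (V_1 - 10)/40 + (V_1 - 0)/10 = 0
Collecting terms: 0.125 × V_1 = 0.25  =>  V_1 = 2 V
Power in each resistor, P = (ΔV)²/R:
  P_R1 = (10 - 2)²/40 = 1.6 W
  P_R2 = (2 - 0)²/10 = 0.4 W
P_total = P_R1 + P_R2 = 2 W

Final answer: 2 W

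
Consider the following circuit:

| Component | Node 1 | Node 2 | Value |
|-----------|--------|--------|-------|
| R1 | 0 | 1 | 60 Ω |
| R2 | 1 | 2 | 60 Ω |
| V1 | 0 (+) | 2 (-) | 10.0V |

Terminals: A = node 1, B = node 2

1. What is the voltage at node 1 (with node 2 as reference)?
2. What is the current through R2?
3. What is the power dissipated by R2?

Nodal analysis, taking node 2 as the 0 V reference.
Source V1 fixes V_0 = 10 V.
KCL at each unknown node (sum of currents leaving = 0; resistances in Ω):
  Node 1: (V_1 - 10)/60 + (V_1 - 0)/60 = 0
Collecting terms: 0.03333 × V_1 = 0.1667  =>  V_1 = 5 V
Part 1:
  Read off the nodal solution: V_1 = 5 V
Part 2:
  I_R2 = (V_1 - V_2)/R2 = (5 - 0)/60 = 0.08333 A
  Magnitude: I_R2 = 0.08333 A
Part 3:
  I_R2 = (V_1 - V_2)/R2 = (5 - 0)/60 = 0.08333 A
  P_R2 = I_R2² × R2 = (0.08333)² × 60 = 0.4167 W

Final answers:
1. V_1 = 5 V
2. I_R2 = 0.08333 A
3. P_R2 = 0.4167 W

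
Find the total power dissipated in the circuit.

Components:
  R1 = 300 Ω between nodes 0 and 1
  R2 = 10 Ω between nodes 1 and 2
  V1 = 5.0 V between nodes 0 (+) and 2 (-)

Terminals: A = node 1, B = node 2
Nodal analysis, taking node 2 as the 0 V reference.
Source V1 fixes V_0 = 5 V.
KCL at each unknown node (sum of currents leaving = 0; resistances in Ω):
  Node 1: (V_1 - 5)/300 + (V_1 - 0)/10 = 0
Collecting terms: 0.1033 × V_1 = 0.01667  =>  V_1 = 0.1613 V
Power in each resistor, P = (ΔV)²/R:
  P_R1 = (5 - 0.1613)²/300 = 0.07804 W
  P_R2 = (0.1613 - 0)²/10 = 0.002601 W
P_total = P_R1 + P_R2 = 0.08065 W

Final answer: 0.08065 W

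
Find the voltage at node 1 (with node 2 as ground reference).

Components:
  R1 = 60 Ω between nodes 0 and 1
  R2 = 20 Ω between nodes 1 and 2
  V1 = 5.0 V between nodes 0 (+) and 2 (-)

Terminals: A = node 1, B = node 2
Nodal analysis, taking node 2 as the 0 V reference.
Source V1 fixes V_0 = 5 V.
KCL at each unknown node (sum of currents leaving = 0; resistances in Ω):
  Node 1: (V_1 - 5)/60 + (V_1 - 0)/20 = 0
Collecting terms: 0.06667 × V_1 = 0.08333  =>  V_1 = 1.25 V
The requested potential is V_1 = 1.25 V.

Final answer: V_1 = 1.25 V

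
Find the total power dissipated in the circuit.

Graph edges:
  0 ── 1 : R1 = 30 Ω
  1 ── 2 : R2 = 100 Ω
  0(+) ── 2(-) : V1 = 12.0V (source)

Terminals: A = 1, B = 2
Nodal analysis, taking node 2 as the 0 V reference.
Source V1 fixes V_0 = 12 V.
KCL at each unknown node (sum of currents leaving = 0; resistances in Ω):
  Node 1: (V_1 - 12)/30 + (V_1 - 0)/100 = 0
Collecting terms: 0.04333 × V_1 = 0.4  =>  V_1 = 9.231 V
Power in each resistor, P = (ΔV)²/R:
  P_R1 = (12 - 9.231)²/30 = 0.2556 W
  P_R2 = (9.231 - 0)²/100 = 0.8521 W
P_total = P_R1 + P_R2 = 1.108 W

Final answer: 1.108 W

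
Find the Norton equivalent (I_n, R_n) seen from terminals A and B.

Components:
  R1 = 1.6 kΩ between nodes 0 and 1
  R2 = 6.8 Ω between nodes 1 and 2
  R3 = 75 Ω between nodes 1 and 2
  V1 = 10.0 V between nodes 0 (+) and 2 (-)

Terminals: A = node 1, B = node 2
Find the Thévenin equivalent first; then I_n = V_th/R_th and R_n = R_th.
Step 1 — V_th is the open-circuit voltage V_A - V_B (nothing connected across the terminals).
Nodal analysis, taking node 2 as the 0 V reference.
Source V1 fixes V_0 = 10 V.
KCL at each unknown node (sum of currents leaving = 0; resistances in Ω):
  Node 1: (V_1 - 10)/1600 + (V_1 - 0)/6.8 + (V_1 - 0)/75 = 0
Collecting terms: 0.161 × V_1 = 0.00625  =>  V_1 = 0.03882 V
V_th = V_1 - V_2 = 0.03882 - 0 = 0.03882 V
Step 2 — R_th: zero the source — replace V1 by a short circuit (node 2 merges into node 0) — and find the resistance seen between A (node 1) and B (node 0).
Reduce the network between node 1 (A) and node 0 (B) by series/parallel combination:
  Rp1 = R1 ‖ R2 ‖ R3 (parallel, all between nodes 0 and 1) = 1/(1/1600 + 1/6.8 + 1/75) = 6.211 Ω
R_th = 6.211 Ω
I_n = V_th/R_th = 0.03882/6.211 = 0.00625 A, and R_n = R_th = 6.211 Ω

Final answer: I_n = 0.00625 A, R_n = 6.211 Ω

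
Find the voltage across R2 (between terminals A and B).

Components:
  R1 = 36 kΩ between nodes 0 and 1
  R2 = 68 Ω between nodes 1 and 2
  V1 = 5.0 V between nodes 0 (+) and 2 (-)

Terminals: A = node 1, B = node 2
R1 and R2 are in series across V1 (node 0 → node 1 → node 2), and the output A–B is taken across R2, so this is a voltage divider.
Series current: I = V1/(R1 + R2) = 5/(36000 + 68) = 5/36070 = 0.0001386 A
V_R2 = I × R2 = V1 × R2/(R1 + R2) = 5 × 68/36070 = 0.009427 V

Final answer: 0.009427 V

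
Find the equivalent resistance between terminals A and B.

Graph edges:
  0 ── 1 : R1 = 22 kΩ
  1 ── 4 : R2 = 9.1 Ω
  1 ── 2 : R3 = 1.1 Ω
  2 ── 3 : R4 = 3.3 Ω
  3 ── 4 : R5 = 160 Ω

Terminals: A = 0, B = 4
Reduce the network between node 0 (A) and node 4 (B) by series/parallel combination:
  Rs1 = R3 + R4 (series, joined only at node 2) = 1.1 + 3.3 = 4.4 Ω
  Rs2 = R5 + Rs1 (series, joined only at node 3) = 160 + 4.4 = 164.4 Ω
  Rp1 = R2 ‖ Rs2 (parallel, both between nodes 1 and 4) = 1/(1/9.1 + 1/164.4) = 8.623 Ω
  Rs3 = R1 + Rp1 (series, joined only at node 1) = 22000 + 8.623 = 22010 Ω
R_eq = 22.01 kΩ

Final answer: 22.01 kΩ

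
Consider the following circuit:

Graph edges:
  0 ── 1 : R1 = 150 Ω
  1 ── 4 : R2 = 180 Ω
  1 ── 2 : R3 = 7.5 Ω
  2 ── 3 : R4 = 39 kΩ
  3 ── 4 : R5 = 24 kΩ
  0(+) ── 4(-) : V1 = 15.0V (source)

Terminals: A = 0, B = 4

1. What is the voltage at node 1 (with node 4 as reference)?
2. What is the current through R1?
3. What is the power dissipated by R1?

Nodal analysis, taking node 4 as the 0 V reference.
Source V1 fixes V_0 = 15 V.
KCL at each unknown node (sum of currents leaving = 0; resistances in Ω):
  Node 1: (V_1 - 15)/150 + (V_1 - 0)/180 + (V_1 - V_2)/7.5 = 0
  Node 2: (V_2 - V_1)/7.5 + (V_2 - V_3)/39000 = 0
  Node 3: (V_3 - V_2)/39000 + (V_3 - 0)/24000 = 0
Collecting terms (coefficients in siemens):
  0.1456·V_1 - 0.1333·V_2 = 0.1
  0.1334·V_2 - 0.1333·V_1 - 0.00002564·V_3 = 0
  0.00006731·V_3 - 0.00002564·V_2 = 0
Solving these 3 simultaneous equations (Gaussian elimination) gives:
  V_1 = 8.171 V, V_2 = 8.17 V, V_3 = 3.112 V
Part 1:
  Read off the nodal solution: V_1 = 8.171 V
Part 2:
  I_R1 = (V_0 - V_1)/R1 = (15 - 8.171)/150 = 0.04553 A
  Magnitude: I_R1 = 0.04553 A
Part 3:
  I_R1 = (V_0 - V_1)/R1 = (15 - 8.171)/150 = 0.04553 A
  P_R1 = I_R1² × R1 = (0.04553)² × 150 = 0.3109 W

Final answers:
1. V_1 = 8.171 V
2. I_R1 = 0.04553 A
3. P_R1 = 0.3109 W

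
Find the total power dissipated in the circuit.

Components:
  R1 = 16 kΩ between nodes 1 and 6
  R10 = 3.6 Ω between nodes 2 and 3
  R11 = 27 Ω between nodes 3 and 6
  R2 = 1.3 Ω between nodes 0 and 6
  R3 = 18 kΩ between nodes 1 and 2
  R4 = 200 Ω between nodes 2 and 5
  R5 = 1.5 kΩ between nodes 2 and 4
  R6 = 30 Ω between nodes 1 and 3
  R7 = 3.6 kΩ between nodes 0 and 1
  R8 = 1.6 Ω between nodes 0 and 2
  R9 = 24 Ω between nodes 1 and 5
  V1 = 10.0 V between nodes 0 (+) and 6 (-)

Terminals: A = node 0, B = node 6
Nodal analysis, taking node 6 as the 0 V reference.
Source V1 fixes V_0 = 10 V.
KCL at each unknown node (sum of currents leaving = 0; resistances in Ω):
  Node 1: (V_1 - 0)/16000 + (V_1 - V_2)/18000 + (V_1 - V_3)/30 + (V_1 - 10)/3600 + (V_1 - V_5)/24 = 0
  Node 2: (V_2 - V_1)/18000 + (V_2 - V_5)/200 + (V_2 - V_4)/1500 + (V_2 - 10)/1.6 + (V_2 - V_3)/3.6 = 0
  Node 3: (V_3 - V_1)/30 + (V_3 - V_2)/3.6 + (V_3 - 0)/27 = 0
  Node 4: (V_4 - V_2)/1500 = 0
  Node 5: (V_5 - V_2)/200 + (V_5 - V_1)/24 = 0
Collecting terms (coefficients in siemens):
  0.0754·V_1 - 0.00005556·V_2 - 0.03333·V_3 - 0.04167·V_5 = 0.002778
  0.9085·V_2 - 0.00005556·V_1 - 0.2778·V_3 - 0.0006667·V_4 - 0.005·V_5 = 6.25
  0.3481·V_3 - 0.03333·V_1 - 0.2778·V_2 = 0
  0.0006667·V_4 - 0.0006667·V_2 = 0
  0.04667·V_5 - 0.04167·V_1 - 0.005·V_2 = 0
Solving these 5 simultaneous equations (Gaussian elimination) gives:
  V_1 = 8.526 V, V_2 = 9.502 V, V_3 = 8.398 V, V_4 = 9.502 V
  V_5 = 8.631 V
Power in each resistor, P = (ΔV)²/R:
  P_R1 = (8.526 - 0)²/16000 = 0.004544 W
  P_R2 = (10 - 0)²/1.3 = 76.92 W
  P_R3 = (8.526 - 9.502)²/18000 = 0.00005289 W
  P_R4 = (9.502 - 8.631)²/200 = 0.003795 W
  P_R5 = (9.502 - 9.502)²/1500 = 0 W
  P_R6 = (8.526 - 8.398)²/30 = 0.0005512 W
  P_R7 = (10 - 8.526)²/3600 = 0.0006031 W
  P_R8 = (10 - 9.502)²/1.6 = 0.1549 W
  P_R9 = (8.526 - 8.631)²/24 = 0.0004553 W
  P_R10 = (9.502 - 8.398)²/3.6 = 0.3387 W
  P_R11 = (8.398 - 0)²/27 = 2.612 W
P_total = P_R1 + P_R2 + P_R3 + P_R4 + P_R5 + P_R6 + P_R7 + P_R8 + P_R9 + P_R10 + P_R11 = 80.04 W

Final answer: 80.04 W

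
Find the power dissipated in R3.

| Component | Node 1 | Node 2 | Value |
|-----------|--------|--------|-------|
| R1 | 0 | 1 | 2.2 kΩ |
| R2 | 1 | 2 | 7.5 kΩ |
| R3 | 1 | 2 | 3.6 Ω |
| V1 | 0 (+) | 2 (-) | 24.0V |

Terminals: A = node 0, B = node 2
Nodal analysis, taking node 2 as the 0 V reference.
Source V1 fixes V_0 = 24 V.
KCL at each unknown node (sum of currents leaving = 0; resistances in Ω):
  Node 1: (V_1 - 24)/2200 + (V_1 - 0)/7500 + (V_1 - 0)/3.6 = 0
Collecting terms: 0.2784 × V_1 = 0.01091  =>  V_1 = 0.03919 V
I_R3 = (V_1 - V_2)/R3 = (0.03919 - 0)/3.6 = 0.01089 A
P_R3 = I_R3² × R3 = (0.01089)² × 3.6 = 0.0004266 W

Final answer: 0.0004266 W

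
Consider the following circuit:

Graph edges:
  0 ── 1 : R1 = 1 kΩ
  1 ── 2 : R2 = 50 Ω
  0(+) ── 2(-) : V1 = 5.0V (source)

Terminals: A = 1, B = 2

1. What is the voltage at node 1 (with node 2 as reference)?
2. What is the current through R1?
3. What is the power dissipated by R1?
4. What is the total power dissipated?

Nodal analysis, taking node 2 as the 0 V reference.
Source V1 fixes V_0 = 5 V.
KCL at each unknown node (sum of currents leaving = 0; resistances in Ω):
  Node 1: (V_1 - 5)/1000 + (V_1 - 0)/50 = 0
Collecting terms: 0.021 × V_1 = 0.005  =>  V_1 = 0.2381 V
Part 1:
  Read off the nodal solution: V_1 = 0.2381 V
Part 2:
  I_R1 = (V_0 - V_1)/R1 = (5 - 0.2381)/1000 = 0.004762 A
  Magnitude: I_R1 = 0.004762 A
Part 3:
  I_R1 = (V_0 - V_1)/R1 = (5 - 0.2381)/1000 = 0.004762 A
  P_R1 = I_R1² × R1 = (0.004762)² × 1000 = 0.02268 W
Part 4:
  Power in each resistor, P = (ΔV)²/R:
    P_R1 = (5 - 0.2381)²/1000 = 0.02268 W
    P_R2 = (0.2381 - 0)²/50 = 0.001134 W
  P_total = P_R1 + P_R2 = 0.02381 W

Final answers:
1. V_1 = 0.2381 V
2. I_R1 = 0.004762 A
3. P_R1 = 0.02268 W
4. P_total = 0.02381 W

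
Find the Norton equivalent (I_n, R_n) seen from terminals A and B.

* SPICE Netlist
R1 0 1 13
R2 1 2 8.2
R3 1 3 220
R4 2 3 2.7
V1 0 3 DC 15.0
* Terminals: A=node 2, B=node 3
Find the Thévenin equivalent first; then I_n = V_th/R_th and R_n = R_th.
Step 1 — V_th is the open-circuit voltage V_A - V_B (nothing connected across the terminals).
Nodal analysis, taking node 3 as the 0 V reference.
Source V1 fixes V_0 = 15 V.
KCL at each unknown node (sum of currents leaving = 0; resistances in Ω):
  Node 1: (V_1 - 15)/13 + (V_1 - V_2)/8.2 + (V_1 - 0)/220 = 0
  Node 2: (V_2 - V_1)/8.2 + (V_2 - 0)/2.7 = 0
Collecting terms (coefficients in siemens):
  0.2034·V_1 - 0.122·V_2 = 1.154
  0.4923·V_2 - 0.122·V_1 = 0
Determinant D = (0.2034)(0.4923) - (-0.122)(-0.122) = 0.08528
V_1 = [(1.154)(0.4923) - (-0.122)(0)]/D = 6.661 V
V_2 = [(0.2034)(0) - (1.154)(-0.122)]/D = 1.65 V
V_th = V_2 - V_3 = 1.65 - 0 = 1.65 V
Step 2 — R_th: zero the source — replace V1 by a short circuit (node 3 merges into node 0) — and find the resistance seen between A (node 2) and B (node 0).
Reduce the network between node 2 (A) and node 0 (B) by series/parallel combination:
  Rp1 = R1 ‖ R3 (parallel, both between nodes 0 and 1) = 1/(1/13 + 1/220) = 12.27 Ω
  Rs1 = R2 + Rp1 (series, joined only at node 1) = 8.2 + 12.27 = 20.47 Ω
  Rp2 = R4 ‖ Rs1 (parallel, both between nodes 0 and 2) = 1/(1/2.7 + 1/20.47) = 2.385 Ω
R_th = 2.385 Ω
I_n = V_th/R_th = 1.65/2.385 = 0.6917 A, and R_n = R_th = 2.385 Ω

Final answer: I_n = 0.6917 A, R_n = 2.385 Ω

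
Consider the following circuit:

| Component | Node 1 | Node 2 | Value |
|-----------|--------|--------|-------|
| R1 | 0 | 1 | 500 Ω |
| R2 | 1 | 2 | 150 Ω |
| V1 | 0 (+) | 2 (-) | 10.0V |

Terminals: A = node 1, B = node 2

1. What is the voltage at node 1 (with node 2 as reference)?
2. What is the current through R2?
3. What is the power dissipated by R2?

Nodal analysis, taking node 2 as the 0 V reference.
Source V1 fixes V_0 = 10 V.
KCL at each unknown node (sum of currents leaving = 0; resistances in Ω):
  Node 1: (V_1 - 10)/500 + (V_1 - 0)/150 = 0
Collecting terms: 0.008667 × V_1 = 0.02  =>  V_1 = 2.308 V
Part 1:
  Read off the nodal solution: V_1 = 2.308 V
Part 2:
  I_R2 = (V_1 - V_2)/R2 = (2.308 - 0)/150 = 0.01538 A
  Magnitude: I_R2 = 0.01538 A
Part 3:
  I_R2 = (V_1 - V_2)/R2 = (2.308 - 0)/150 = 0.01538 A
  P_R2 = I_R2² × R2 = (0.01538)² × 150 = 0.0355 W

Final answers:
1. V_1 = 2.308 V
2. I_R2 = 0.01538 A
3. P_R2 = 0.0355 W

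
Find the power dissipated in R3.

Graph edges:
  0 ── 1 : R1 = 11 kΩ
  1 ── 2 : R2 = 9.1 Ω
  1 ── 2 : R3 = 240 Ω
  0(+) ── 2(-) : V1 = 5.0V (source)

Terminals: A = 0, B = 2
Nodal analysis, taking node 2 as the 0 V reference.
Source V1 fixes V_0 = 5 V.
KCL at each unknown node (sum of currents leaving = 0; resistances in Ω):
  Node 1: (V_1 - 5)/11000 + (V_1 - 0)/9.1 + (V_1 - 0)/240 = 0
Collecting terms: 0.1141 × V_1 = 0.0004545  =>  V_1 = 0.003982 V
I_R3 = (V_1 - V_2)/R3 = (0.003982 - 0)/240 = 0.00001659 A
P_R3 = I_R3² × R3 = (0.00001659)² × 240 = 0.00000006607 W

Final answer: 6.607e-08 W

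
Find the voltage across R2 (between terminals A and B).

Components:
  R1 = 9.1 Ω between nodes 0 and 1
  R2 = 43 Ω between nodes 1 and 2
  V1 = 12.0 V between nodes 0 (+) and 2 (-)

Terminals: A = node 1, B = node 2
R1 and R2 are in series across V1 (node 0 → node 1 → node 2), and the output A–B is taken across R2, so this is a voltage divider.
Series current: I = V1/(R1 + R2) = 12/(9.1 + 43) = 12/52.1 = 0.2303 A
V_R2 = I × R2 = V1 × R2/(R1 + R2) = 12 × 43/52.1 = 9.904 V

Final answer: 9.904 V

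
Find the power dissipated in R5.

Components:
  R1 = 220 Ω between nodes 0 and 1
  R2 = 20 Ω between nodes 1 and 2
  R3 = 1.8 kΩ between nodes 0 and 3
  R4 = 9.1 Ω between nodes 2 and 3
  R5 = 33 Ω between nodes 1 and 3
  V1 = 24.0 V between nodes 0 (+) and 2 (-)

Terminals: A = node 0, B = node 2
Nodal analysis, taking node 2 as the 0 V reference.
Source V1 fixes V_0 = 24 V.
KCL at each unknown node (sum of currents leaving = 0; resistances in Ω):
  Node 1: (V_1 - 24)/220 + (V_1 - 0)/20 + (V_1 - V_3)/33 = 0
  Node 3: (V_3 - 24)/1800 + (V_3 - 0)/9.1 + (V_3 - V_1)/33 = 0
Collecting terms (coefficients in siemens):
  0.08485·V_1 - 0.0303·V_3 = 0.1091
  0.1407·V_3 - 0.0303·V_1 = 0.01333
Determinant D = (0.08485)(0.1407) - (-0.0303)(-0.0303) = 0.01102
V_1 = [(0.1091)(0.1407) - (-0.0303)(0.01333)]/D = 1.429 V
V_3 = [(0.08485)(0.01333) - (0.1091)(-0.0303)]/D = 0.4025 V
I_R5 = (V_1 - V_3)/R5 = (1.429 - 0.4025)/33 = 0.03112 A
P_R5 = I_R5² × R5 = (0.03112)² × 33 = 0.03196 W

Final answer: 0.03196 W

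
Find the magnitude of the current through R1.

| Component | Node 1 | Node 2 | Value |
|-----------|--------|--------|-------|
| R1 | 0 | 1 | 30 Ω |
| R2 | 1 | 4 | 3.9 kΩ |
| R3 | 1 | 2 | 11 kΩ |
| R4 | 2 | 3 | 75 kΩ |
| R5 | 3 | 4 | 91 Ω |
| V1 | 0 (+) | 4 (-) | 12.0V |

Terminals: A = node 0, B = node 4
Nodal analysis, taking node 4 as the 0 V reference.
Source V1 fixes V_0 = 12 V.
KCL at each unknown node (sum of currents leaving = 0; resistances in Ω):
  Node 1: (V_1 - 12)/30 + (V_1 - 0)/3900 + (V_1 - V_2)/11000 = 0
  Node 2: (V_2 - V_1)/11000 + (V_2 - V_3)/75000 = 0
  Node 3: (V_3 - V_2)/75000 + (V_3 - 0)/91 = 0
Collecting terms (coefficients in siemens):
  0.03368·V_1 - 0.00009091·V_2 = 0.4
  0.0001042·V_2 - 0.00009091·V_1 - 0.00001333·V_3 = 0
  0.011·V_3 - 0.00001333·V_2 = 0
Solving these 3 simultaneous equations (Gaussian elimination) gives:
  V_1 = 11.9 V, V_2 = 10.38 V, V_3 = 0.01258 V
I_R1 = (V_0 - V_1)/R1 = (12 - 11.9)/30 = 0.003191 A
|I_R1| = 0.003191 A

Final answer: |I_R1| = 0.003191 A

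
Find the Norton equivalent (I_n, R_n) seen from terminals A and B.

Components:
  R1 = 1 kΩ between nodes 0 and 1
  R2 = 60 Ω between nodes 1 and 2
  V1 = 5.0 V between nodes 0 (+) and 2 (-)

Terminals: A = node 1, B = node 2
Find the Thévenin equivalent first; then I_n = V_th/R_th and R_n = R_th.
Step 1 — V_th is the open-circuit voltage V_A - V_B (nothing connected across the terminals).
Nodal analysis, taking node 2 as the 0 V reference.
Source V1 fixes V_0 = 5 V.
KCL at each unknown node (sum of currents leaving = 0; resistances in Ω):
  Node 1: (V_1 - 5)/1000 + (V_1 - 0)/60 = 0
Collecting terms: 0.01767 × V_1 = 0.005  =>  V_1 = 0.283 V
V_th = V_1 - V_2 = 0.283 - 0 = 0.283 V
Step 2 — R_th: zero the source — replace V1 by a short circuit (node 2 merges into node 0) — and find the resistance seen between A (node 1) and B (node 0).
Reduce the network between node 1 (A) and node 0 (B) by series/parallel combination:
  Rp1 = R1 ‖ R2 (parallel, both between nodes 0 and 1) = 1/(1/1000 + 1/60) = 56.6 Ω
R_th = 56.6 Ω
I_n = V_th/R_th = 0.283/56.6 = 0.005 A, and R_n = R_th = 56.6 Ω

Final answer: I_n = 0.005 A, R_n = 56.6 Ω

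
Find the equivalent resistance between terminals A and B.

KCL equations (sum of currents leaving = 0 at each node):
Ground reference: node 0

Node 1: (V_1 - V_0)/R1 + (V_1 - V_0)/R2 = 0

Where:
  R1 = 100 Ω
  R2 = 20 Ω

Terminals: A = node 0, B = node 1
Reduce the network between node 0 (A) and node 1 (B) by series/parallel combination:
  Rp1 = R1 ‖ R2 (parallel, both between nodes 0 and 1) = 1/(1/100 + 1/20) = 16.67 Ω
R_eq = 16.67 Ω

Final answer: 16.67 Ω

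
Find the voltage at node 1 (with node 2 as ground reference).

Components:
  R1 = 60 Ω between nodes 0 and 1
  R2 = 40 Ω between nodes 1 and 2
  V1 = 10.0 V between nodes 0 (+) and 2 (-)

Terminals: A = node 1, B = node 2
Nodal analysis, taking node 2 as the 0 V reference.
Source V1 fixes V_0 = 10 V.
KCL at each unknown node (sum of currents leaving = 0; resistances in Ω):
  Node 1: (V_1 - 10)/60 + (V_1 - 0)/40 = 0
Collecting terms: 0.04167 × V_1 = 0.1667  =>  V_1 = 4 V
The requested potential is V_1 = 4 V.

Final answer: V_1 = 4 V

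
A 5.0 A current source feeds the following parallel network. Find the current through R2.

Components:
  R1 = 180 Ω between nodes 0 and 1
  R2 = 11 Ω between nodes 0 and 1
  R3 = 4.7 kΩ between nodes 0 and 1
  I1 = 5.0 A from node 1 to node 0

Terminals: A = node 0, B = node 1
All resistors sit directly between nodes 0 and 1, so they are in parallel and share one voltage V; the full source current 5 A splits among them.
1/R_par = 1/180 + 1/11 + 1/4700 = 0.09668 S  =>  R_par = 10.34 Ω
V = I × R_par = 5 × 10.34 = 51.72 V
I_R2 = V/R2 = 51.72/11 = 4.702 A

Final answer: 4.702 A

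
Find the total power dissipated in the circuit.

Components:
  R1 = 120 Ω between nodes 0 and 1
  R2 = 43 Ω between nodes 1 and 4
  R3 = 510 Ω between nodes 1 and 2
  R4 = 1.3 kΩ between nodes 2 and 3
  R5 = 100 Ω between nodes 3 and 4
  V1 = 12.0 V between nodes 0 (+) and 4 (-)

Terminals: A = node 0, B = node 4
Nodal analysis, taking node 4 as the 0 V reference.
Source V1 fixes V_0 = 12 V.
KCL at each unknown node (sum of currents leaving = 0; resistances in Ω):
  Node 1: (V_1 - 12)/120 + (V_1 - 0)/43 + (V_1 - V_2)/510 = 0
  Node 2: (V_2 - V_1)/510 + (V_2 - V_3)/1300 = 0
  Node 3: (V_3 - V_2)/1300 + (V_3 - 0)/100 = 0
Collecting terms (coefficients in siemens):
  0.03355·V_1 - 0.001961·V_2 = 0.1
  0.00273·V_2 - 0.001961·V_1 - 0.0007692·V_3 = 0
  0.01077·V_3 - 0.0007692·V_2 = 0
Solving these 3 simultaneous equations (Gaussian elimination) gives:
  V_1 = 3.114 V, V_2 = 2.283 V, V_3 = 0.163 V
Power in each resistor, P = (ΔV)²/R:
  P_R1 = (12 - 3.114)²/120 = 0.658 W
  P_R2 = (3.114 - 0)²/43 = 0.2255 W
  P_R3 = (3.114 - 2.283)²/510 = 0.001356 W
  P_R4 = (2.283 - 0.163)²/1300 = 0.003456 W
  P_R5 = (0.163 - 0)²/100 = 0.0002658 W
P_total = P_R1 + P_R2 + P_R3 + P_R4 + P_R5 = 0.8886 W

Final answer: 0.8886 W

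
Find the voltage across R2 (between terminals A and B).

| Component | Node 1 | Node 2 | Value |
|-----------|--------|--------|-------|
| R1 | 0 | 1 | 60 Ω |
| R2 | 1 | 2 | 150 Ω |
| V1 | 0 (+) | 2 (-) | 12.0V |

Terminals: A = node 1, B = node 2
R1 and R2 are in series across V1 (node 0 → node 1 → node 2), and the output A–B is taken across R2, so this is a voltage divider.
Series current: I = V1/(R1 + R2) = 12/(60 + 150) = 12/210 = 0.05714 A
V_R2 = I × R2 = V1 × R2/(R1 + R2) = 12 × 150/210 = 8.571 V

Final answer: 8.571 V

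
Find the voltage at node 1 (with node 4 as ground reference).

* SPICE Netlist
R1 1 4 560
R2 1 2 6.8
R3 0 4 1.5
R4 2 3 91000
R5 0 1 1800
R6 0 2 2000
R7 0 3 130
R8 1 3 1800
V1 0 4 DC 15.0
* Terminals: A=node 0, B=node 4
Nodal analysis, taking node 4 as the 0 V reference.
Source V1 fixes V_0 = 15 V.
KCL at each unknown node (sum of currents leaving = 0; resistances in Ω):
  Node 1: (V_1 - 0)/560 + (V_1 - V_2)/6.8 + (V_1 - 15)/1800 + (V_1 - V_3)/1800 = 0
  Node 2: (V_2 - V_1)/6.8 + (V_2 - V_3)/91000 + (V_2 - 15)/2000 = 0
  Node 3: (V_3 - V_2)/91000 + (V_3 - 15)/130 + (V_3 - V_1)/1800 = 0
Collecting terms (coefficients in siemens):
  0.15·V_1 - 0.1471·V_2 - 0.0005556·V_3 = 0.008333
  0.1476·V_2 - 0.1471·V_1 - 0.00001099·V_3 = 0.0075
  0.008259·V_3 - 0.0005556·V_1 - 0.00001099·V_2 = 0.1154
Solving these 3 simultaneous equations (Gaussian elimination) gives:
  V_1 = 7.045 V, V_2 = 7.073 V, V_3 = 14.45 V
The requested potential is V_1 = 7.045 V.

Final answer: V_1 = 7.045 V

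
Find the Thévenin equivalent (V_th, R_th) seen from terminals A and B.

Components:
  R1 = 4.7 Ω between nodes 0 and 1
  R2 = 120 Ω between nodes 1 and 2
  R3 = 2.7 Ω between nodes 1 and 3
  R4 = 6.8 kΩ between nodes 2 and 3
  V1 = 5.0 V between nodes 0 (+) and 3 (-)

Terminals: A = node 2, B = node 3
Step 1 — V_th is the open-circuit voltage V_A - V_B (nothing connected across the terminals).
Nodal analysis, taking node 3 as the 0 V reference.
Source V1 fixes V_0 = 5 V.
KCL at each unknown node (sum of currents leaving = 0; resistances in Ω):
  Node 1: (V_1 - 5)/4.7 + (V_1 - V_2)/120 + (V_1 - 0)/2.7 = 0
  Node 2: (V_2 - V_1)/120 + (V_2 - 0)/6800 = 0
Collecting terms (coefficients in siemens):
  0.5915·V_1 - 0.008333·V_2 = 1.064
  0.00848·V_2 - 0.008333·V_1 = 0
Determinant D = (0.5915)(0.00848) - (-0.008333)(-0.008333) = 0.004946
V_1 = [(1.064)(0.00848) - (-0.008333)(0)]/D = 1.824 V
V_2 = [(0.5915)(0) - (1.064)(-0.008333)]/D = 1.792 V
V_th = V_2 - V_3 = 1.792 - 0 = 1.792 V
Step 2 — R_th: zero the source — replace V1 by a short circuit (node 3 merges into node 0) — and find the resistance seen between A (node 2) and B (node 0).
Reduce the network between node 2 (A) and node 0 (B) by series/parallel combination:
  Rp1 = R1 ‖ R3 (parallel, both between nodes 0 and 1) = 1/(1/4.7 + 1/2.7) = 1.715 Ω
  Rs1 = R2 + Rp1 (series, joined only at node 1) = 120 + 1.715 = 121.7 Ω
  Rp2 = R4 ‖ Rs1 (parallel, both between nodes 0 and 2) = 1/(1/6800 + 1/121.7) = 119.6 Ω
R_th = 119.6 Ω

Final answer: V_th = 1.792 V, R_th = 119.6 Ω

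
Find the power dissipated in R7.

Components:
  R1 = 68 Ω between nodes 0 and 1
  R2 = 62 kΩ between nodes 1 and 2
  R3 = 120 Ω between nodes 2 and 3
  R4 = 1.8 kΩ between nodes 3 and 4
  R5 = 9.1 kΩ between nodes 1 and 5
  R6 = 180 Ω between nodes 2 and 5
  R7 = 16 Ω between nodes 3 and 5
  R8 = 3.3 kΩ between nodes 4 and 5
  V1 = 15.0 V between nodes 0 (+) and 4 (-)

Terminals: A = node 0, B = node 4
Nodal analysis, taking node 4 as the 0 V reference.
Source V1 fixes V_0 = 15 V.
KCL at each unknown node (sum of currents leaving = 0; resistances in Ω):
  Node 1: (V_1 - 15)/68 + (V_1 - V_2)/62000 + (V_1 - V_5)/9100 = 0
  Node 2: (V_2 - V_1)/62000 + (V_2 - V_3)/120 + (V_2 - V_5)/180 = 0
  Node 3: (V_3 - V_2)/120 + (V_3 - 0)/1800 + (V_3 - V_5)/16 = 0
  Node 5: (V_5 - V_1)/9100 + (V_5 - V_2)/180 + (V_5 - V_3)/16 + (V_5 - 0)/3300 = 0
Collecting terms (coefficients in siemens):
  0.01483·V_1 - 0.00001613·V_2 - 0.0001099·V_5 = 0.2206
  0.01391·V_2 - 0.00001613·V_1 - 0.008333·V_3 - 0.005556·V_5 = 0
  0.07139·V_3 - 0.008333·V_2 - 0.0625·V_5 = 0
  0.06847·V_5 - 0.0001099·V_1 - 0.005556·V_2 - 0.0625·V_3 = 0
Solving these 4 simultaneous equations (Gaussian elimination) gives:
  V_1 = 14.89 V, V_2 = 1.92 V, V_3 = 1.899 V, V_5 = 1.913 V
I_R7 = (V_3 - V_5)/R7 = (1.899 - 1.913)/16 = -0.0008826 A
P_R7 = I_R7² × R7 = (-0.0008826)² × 16 = 0.00001246 W

Final answer: 1.246e-05 W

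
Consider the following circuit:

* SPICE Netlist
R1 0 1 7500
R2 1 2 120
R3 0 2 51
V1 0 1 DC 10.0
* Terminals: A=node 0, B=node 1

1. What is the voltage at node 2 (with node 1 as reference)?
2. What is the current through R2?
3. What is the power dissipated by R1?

Nodal analysis, taking node 1 as the 0 V reference.
Source V1 fixes V_0 = 10 V.
KCL at each unknown node (sum of currents leaving = 0; resistances in Ω):
  Node 2: (V_2 - 0)/120 + (V_2 - 10)/51 = 0
Collecting terms: 0.02794 × V_2 = 0.1961  =>  V_2 = 7.018 V
Part 1:
  Read off the nodal solution: V_2 = 7.018 V
Part 2:
  I_R2 = (V_1 - V_2)/R2 = (0 - 7.018)/120 = -0.05848 A
  Magnitude: I_R2 = 0.05848 A
Part 3:
  I_R1 = (V_0 - V_1)/R1 = (10 - 0)/7500 = 0.001333 A
  P_R1 = I_R1² × R1 = (0.001333)² × 7500 = 0.01333 W

Final answers:
1. V_2 = 7.018 V
2. I_R2 = 0.05848 A
3. P_R1 = 0.01333 W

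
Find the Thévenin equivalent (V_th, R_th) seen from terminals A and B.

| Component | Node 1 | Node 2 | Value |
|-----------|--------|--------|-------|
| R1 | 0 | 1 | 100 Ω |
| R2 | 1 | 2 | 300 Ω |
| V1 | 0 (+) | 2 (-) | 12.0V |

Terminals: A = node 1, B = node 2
Step 1 — V_th is the open-circuit voltage V_A - V_B (nothing connected across the terminals).
Nodal analysis, taking node 2 as the 0 V reference.
Source V1 fixes V_0 = 12 V.
KCL at each unknown node (sum of currents leaving = 0; resistances in Ω):
  Node 1: (V_1 - 12)/100 + (V_1 - 0)/300 = 0
Collecting terms: 0.01333 × V_1 = 0.12  =>  V_1 = 9 V
V_th = V_1 - V_2 = 9 - 0 = 9 V
Step 2 — R_th: zero the source — replace V1 by a short circuit (node 2 merges into node 0) — and find the resistance seen between A (node 1) and B (node 0).
Reduce the network between node 1 (A) and node 0 (B) by series/parallel combination:
  Rp1 = R1 ‖ R2 (parallel, both between nodes 0 and 1) = 1/(1/100 + 1/300) = 75 Ω
R_th = 75 Ω

Final answer: V_th = 9 V, R_th = 75 Ω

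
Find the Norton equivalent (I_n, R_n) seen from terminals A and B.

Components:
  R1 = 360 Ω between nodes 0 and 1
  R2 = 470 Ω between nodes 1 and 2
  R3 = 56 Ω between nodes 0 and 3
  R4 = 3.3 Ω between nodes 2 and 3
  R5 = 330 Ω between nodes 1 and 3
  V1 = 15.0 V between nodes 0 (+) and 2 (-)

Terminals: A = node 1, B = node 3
Find the Thévenin equivalent first; then I_n = V_th/R_th and R_n = R_th.
Step 1 — V_th is the open-circuit voltage V_A - V_B (nothing connected across the terminals).
Nodal analysis, taking node 2 as the 0 V reference.
Source V1 fixes V_0 = 15 V.
KCL at each unknown node (sum of currents leaving = 0; resistances in Ω):
  Node 1: (V_1 - 15)/360 + (V_1 - 0)/470 + (V_1 - V_3)/330 = 0
  Node 3: (V_3 - 15)/56 + (V_3 - 0)/3.3 + (V_3 - V_1)/330 = 0
Collecting terms (coefficients in siemens):
  0.007936·V_1 - 0.00303·V_3 = 0.04167
  0.3239·V_3 - 0.00303·V_1 = 0.2679
Determinant D = (0.007936)(0.3239) - (-0.00303)(-0.00303) = 0.002561
V_1 = [(0.04167)(0.3239) - (-0.00303)(0.2679)]/D = 5.586 V
V_3 = [(0.007936)(0.2679) - (0.04167)(-0.00303)]/D = 0.8792 V
V_th = V_1 - V_3 = 5.586 - 0.8792 = 4.707 V
Step 2 — R_th: zero the source — replace V1 by a short circuit (node 2 merges into node 0) — and find the resistance seen between A (node 1) and B (node 3).
Reduce the network between node 1 (A) and node 3 (B) by series/parallel combination:
  Rp1 = R1 ‖ R2 (parallel, both between nodes 0 and 1) = 1/(1/360 + 1/470) = 203.9 Ω
  Rp2 = R3 ‖ R4 (parallel, both between nodes 0 and 3) = 1/(1/56 + 1/3.3) = 3.116 Ω
  Rs1 = Rp1 + Rp2 (series, joined only at node 0) = 203.9 + 3.116 = 207 Ω
  Rp3 = R5 ‖ Rs1 (parallel, both between nodes 1 and 3) = 1/(1/330 + 1/207) = 127.2 Ω
R_th = 127.2 Ω
I_n = V_th/R_th = 4.707/127.2 = 0.03701 A, and R_n = R_th = 127.2 Ω

Final answer: I_n = 0.03701 A, R_n = 127.2 Ω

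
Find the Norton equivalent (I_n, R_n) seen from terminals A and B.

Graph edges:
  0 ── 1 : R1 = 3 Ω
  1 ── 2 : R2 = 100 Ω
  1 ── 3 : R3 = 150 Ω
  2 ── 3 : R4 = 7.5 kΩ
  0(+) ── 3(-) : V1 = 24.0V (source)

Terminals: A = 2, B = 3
Find the Thévenin equivalent first; then I_n = V_th/R_th and R_n = R_th.
Step 1 — V_th is the open-circuit voltage V_A - V_B (nothing connected across the terminals).
Nodal analysis, taking node 3 as the 0 V reference.
Source V1 fixes V_0 = 24 V.
KCL at each unknown node (sum of currents leaving = 0; resistances in Ω):
  Node 1: (V_1 - 24)/3 + (V_1 - V_2)/100 + (V_1 - 0)/150 = 0
  Node 2: (V_2 - V_1)/100 + (V_2 - 0)/7500 = 0
Collecting terms (coefficients in siemens):
  0.35·V_1 - 0.01·V_2 = 8
  0.01013·V_2 - 0.01·V_1 = 0
Determinant D = (0.35)(0.01013) - (-0.01)(-0.01) = 0.003447
V_1 = [(8)(0.01013) - (-0.01)(0)]/D = 23.52 V
V_2 = [(0.35)(0) - (8)(-0.01)]/D = 23.21 V
V_th = V_2 - V_3 = 23.21 - 0 = 23.21 V
Step 2 — R_th: zero the source — replace V1 by a short circuit (node 3 merges into node 0) — and find the resistance seen between A (node 2) and B (node 0).
Reduce the network between node 2 (A) and node 0 (B) by series/parallel combination:
  Rp1 = R1 ‖ R3 (parallel, both between nodes 0 and 1) = 1/(1/3 + 1/150) = 2.941 Ω
  Rs1 = R2 + Rp1 (series, joined only at node 1) = 100 + 2.941 = 102.9 Ω
  Rp2 = R4 ‖ Rs1 (parallel, both between nodes 0 and 2) = 1/(1/7500 + 1/102.9) = 101.5 Ω
R_th = 101.5 Ω
I_n = V_th/R_th = 23.21/101.5 = 0.2286 A, and R_n = R_th = 101.5 Ω

Final answer: I_n = 0.2286 A, R_n = 101.5 Ω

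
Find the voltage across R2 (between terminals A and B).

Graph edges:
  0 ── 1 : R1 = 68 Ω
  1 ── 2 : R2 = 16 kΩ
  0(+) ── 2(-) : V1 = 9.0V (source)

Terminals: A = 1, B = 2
R1 and R2 are in series across V1 (node 0 → node 1 → node 2), and the output A–B is taken across R2, so this is a voltage divider.
Series current: I = V1/(R1 + R2) = 9/(68 + 16000) = 9/16070 = 0.0005601 A
V_R2 = I × R2 = V1 × R2/(R1 + R2) = 9 × 16000/16070 = 8.962 V

Final answer: 8.962 V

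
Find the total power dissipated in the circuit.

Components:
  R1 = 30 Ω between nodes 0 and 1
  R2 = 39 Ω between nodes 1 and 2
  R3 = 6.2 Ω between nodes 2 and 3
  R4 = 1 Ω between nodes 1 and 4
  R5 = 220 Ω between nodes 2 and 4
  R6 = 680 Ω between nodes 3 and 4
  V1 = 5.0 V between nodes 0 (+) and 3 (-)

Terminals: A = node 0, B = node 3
Nodal analysis, taking node 3 as the 0 V reference.
Source V1 fixes V_0 = 5 V.
KCL at each unknown node (sum of currents leaving = 0; resistances in Ω):
  Node 1: (V_1 - 5)/30 + (V_1 - V_2)/39 + (V_1 - V_4)/1 = 0
  Node 2: (V_2 - V_1)/39 + (V_2 - 0)/6.2 + (V_2 - V_4)/220 = 0
  Node 4: (V_4 - V_1)/1 + (V_4 - V_2)/220 + (V_4 - 0)/680 = 0
Collecting terms (coefficients in siemens):
  1.059·V_1 - 0.02564·V_2 - 1·V_4 = 0.1667
  0.1915·V_2 - 0.02564·V_1 - 0.004545·V_4 = 0
  1.006·V_4 - 1·V_1 - 0.004545·V_2 = 0
Solving these 3 simultaneous equations (Gaussian elimination) gives:
  V_1 = 2.768 V, V_2 = 0.4361 V, V_4 = 2.754 V
Power in each resistor, P = (ΔV)²/R:
  P_R1 = (5 - 2.768)²/30 = 0.166 W
  P_R2 = (2.768 - 0.4361)²/39 = 0.1395 W
  P_R3 = (0.4361 - 0)²/6.2 = 0.03067 W
  P_R4 = (2.768 - 2.754)²/1 = 0.0002127 W
  P_R5 = (0.4361 - 2.754)²/220 = 0.02442 W
  P_R6 = (0 - 2.754)²/680 = 0.01115 W
P_total = P_R1 + P_R2 + P_R3 + P_R4 + P_R5 + P_R6 = 0.3719 W

Final answer: 0.3719 W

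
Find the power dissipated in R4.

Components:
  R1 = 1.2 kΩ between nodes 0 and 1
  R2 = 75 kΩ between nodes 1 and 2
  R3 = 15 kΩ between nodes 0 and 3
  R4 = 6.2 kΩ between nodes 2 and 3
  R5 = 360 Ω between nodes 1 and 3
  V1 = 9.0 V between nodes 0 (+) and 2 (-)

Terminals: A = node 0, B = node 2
Nodal analysis, taking node 2 as the 0 V reference.
Source V1 fixes V_0 = 9 V.
KCL at each unknown node (sum of currents leaving = 0; resistances in Ω):
  Node 1: (V_1 - 9)/1200 + (V_1 - 0)/75000 + (V_1 - V_3)/360 = 0
  Node 3: (V_3 - 9)/15000 + (V_3 - 0)/6200 + (V_3 - V_1)/360 = 0
Collecting terms (coefficients in siemens):
  0.003624·V_1 - 0.002778·V_3 = 0.0075
  0.003006·V_3 - 0.002778·V_1 = 0.0006
Determinant D = (0.003624)(0.003006) - (-0.002778)(-0.002778) = 0.000003178
V_1 = [(0.0075)(0.003006) - (-0.002778)(0.0006)]/D = 7.618 V
V_3 = [(0.003624)(0.0006) - (0.0075)(-0.002778)]/D = 7.24 V
I_R4 = (V_2 - V_3)/R4 = (0 - 7.24)/6200 = -0.001168 A
P_R4 = I_R4² × R4 = (-0.001168)² × 6200 = 0.008454 W

Final answer: 0.008454 W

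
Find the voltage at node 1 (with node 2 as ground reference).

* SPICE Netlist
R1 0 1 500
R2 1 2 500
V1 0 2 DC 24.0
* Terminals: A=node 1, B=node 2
Nodal analysis, taking node 2 as the 0 V reference.
Source V1 fixes V_0 = 24 V.
KCL at each unknown node (sum of currents leaving = 0; resistances in Ω):
  Node 1: (V_1 - 24)/500 + (V_1 - 0)/500 = 0
Collecting terms: 0.004 × V_1 = 0.048  =>  V_1 = 12 V
The requested potential is V_1 = 12 V.

Final answer: V_1 = 12 V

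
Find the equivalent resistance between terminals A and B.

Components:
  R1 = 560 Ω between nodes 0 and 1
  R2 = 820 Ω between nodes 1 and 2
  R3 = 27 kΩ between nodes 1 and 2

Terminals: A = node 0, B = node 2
Reduce the network between node 0 (A) and node 2 (B) by series/parallel combination:
  Rp1 = R2 ‖ R3 (parallel, both between nodes 1 and 2) = 1/(1/820 + 1/27000) = 795.8 Ω
  Rs1 = R1 + Rp1 (series, joined only at node 1) = 560 + 795.8 = 1356 Ω
R_eq = 1.356 kΩ

Final answer: 1.356 kΩ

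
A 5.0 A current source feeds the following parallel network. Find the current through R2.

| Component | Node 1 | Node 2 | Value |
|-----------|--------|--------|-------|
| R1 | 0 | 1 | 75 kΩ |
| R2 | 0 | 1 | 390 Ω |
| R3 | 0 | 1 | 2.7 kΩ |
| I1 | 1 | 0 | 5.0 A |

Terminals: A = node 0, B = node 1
All resistors sit directly between nodes 0 and 1, so they are in parallel and share one voltage V; the full source current 5 A splits among them.
1/R_par = 1/75000 + 1/390 + 1/2700 = 0.002948 S  =>  R_par = 339.2 Ω
V = I × R_par = 5 × 339.2 = 1696 V
I_R2 = V/R2 = 1696/390 = 4.349 A

Final answer: 4.349 A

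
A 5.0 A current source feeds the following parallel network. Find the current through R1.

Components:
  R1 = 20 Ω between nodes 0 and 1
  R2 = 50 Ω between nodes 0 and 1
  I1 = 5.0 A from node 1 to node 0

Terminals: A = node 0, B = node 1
All resistors sit directly between nodes 0 and 1, so they are in parallel and share one voltage V; the full source current 5 A splits among them.
1/R_par = 1/20 + 1/50 = 0.07 S  =>  R_par = 14.29 Ω
V = I × R_par = 5 × 14.29 = 71.43 V
I_R1 = V/R1 = 71.43/20 = 3.571 A

Final answer: 3.571 A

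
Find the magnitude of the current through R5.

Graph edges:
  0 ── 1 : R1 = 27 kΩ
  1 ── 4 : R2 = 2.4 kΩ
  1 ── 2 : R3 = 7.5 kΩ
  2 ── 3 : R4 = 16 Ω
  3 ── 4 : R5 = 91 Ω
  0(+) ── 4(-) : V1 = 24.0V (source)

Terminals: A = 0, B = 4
Nodal analysis, taking node 4 as the 0 V reference.
Source V1 fixes V_0 = 24 V.
KCL at each unknown node (sum of currents leaving = 0; resistances in Ω):
  Node 1: (V_1 - 24)/27000 + (V_1 - 0)/2400 + (V_1 - V_2)/7500 = 0
  Node 2: (V_2 - V_1)/7500 + (V_2 - V_3)/16 = 0
  Node 3: (V_3 - V_2)/16 + (V_3 - 0)/91 = 0
Collecting terms (coefficients in siemens):
  0.000587·V_1 - 0.0001333·V_2 = 0.0008889
  0.06263·V_2 - 0.0001333·V_1 - 0.0625·V_3 = 0
  0.07349·V_3 - 0.0625·V_2 = 0
Solving these 3 simultaneous equations (Gaussian elimination) gives:
  V_1 = 1.519 V, V_2 = 0.02137 V, V_3 = 0.01817 V
I_R5 = (V_3 - V_4)/R5 = (0.01817 - 0)/91 = 0.0001997 A
|I_R5| = 0.0001997 A

Final answer: |I_R5| = 0.0001997 A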